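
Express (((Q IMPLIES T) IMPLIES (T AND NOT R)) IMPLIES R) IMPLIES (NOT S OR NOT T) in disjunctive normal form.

(T AND NOT R) OR NOT S OR NOT T

(((Q IMPLIES T) IMPLIES (T AND NOT R)) IMPLIES R) IMPLIES (NOT S OR NOT T)
≡ NOT (((Q IMPLIES T) IMPLIES (T AND NOT R)) IMPLIES R) OR NOT S OR NOT T   [eliminate IMPLIES]
≡ NOT (NOT ((Q IMPLIES T) IMPLIES (T AND NOT R)) OR R) OR NOT S OR NOT T   [eliminate IMPLIES]
≡ NOT (NOT (NOT (Q IMPLIES T) OR (T AND NOT R)) OR R) OR NOT S OR NOT T   [eliminate IMPLIES]
≡ NOT (NOT (NOT (NOT Q OR T) OR (T AND NOT R)) OR R) OR NOT S OR NOT T   [eliminate IMPLIES]
≡ (NOT NOT (NOT (NOT Q OR T) OR (T AND NOT R)) AND NOT R) OR NOT S OR NOT T   [De Morgan]
≡ ((NOT (NOT Q OR T) OR (T AND NOT R)) AND NOT R) OR NOT S OR NOT T   [double negation]
≡ (((NOT NOT Q AND NOT T) OR (T AND NOT R)) AND NOT R) OR NOT S OR NOT T   [De Morgan]
≡ (((Q AND NOT T) OR (T AND NOT R)) AND NOT R) OR NOT S OR NOT T   [double negation]
≡ (Q AND NOT T AND NOT R) OR (T AND NOT R AND NOT R) OR NOT S OR NOT T   [distribute AND over OR]
≡ (T AND NOT R) OR NOT S OR NOT T   [simplify]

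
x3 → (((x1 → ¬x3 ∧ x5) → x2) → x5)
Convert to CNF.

x3 → (((x1 → ¬x3 ∧ x5) → x2) → x5)
≡ ¬x3 ∨ (((x1 → ¬x3 ∧ x5) → x2) → x5)   [eliminate →]
≡ ¬x3 ∨ ¬((x1 → ¬x3 ∧ x5) → x2) ∨ x5   [eliminate →]
≡ ¬x3 ∨ ¬(¬(x1 → ¬x3 ∧ x5) ∨ x2) ∨ x5   [eliminate →]
≡ ¬x3 ∨ ¬(¬(¬x1 ∨ ¬x3 ∧ x5) ∨ x2) ∨ x5   [eliminate →]
≡ ¬x3 ∨ ¬¬(¬x1 ∨ ¬x3 ∧ x5) ∧ ¬x2 ∨ x5   [De Morgan]
≡ ¬x3 ∨ (¬x1 ∨ ¬x3 ∧ x5) ∧ ¬x2 ∨ x5   [double negation]
≡ (¬x3 ∨ ¬x1 ∨ ¬x3 ∨ x5) ∧ (¬x3 ∨ ¬x1 ∨ x5 ∨ x5) ∧ (¬x3 ∨ ¬x2 ∨ x5)   [distribute ∨ over ∧]
≡ (¬x3 ∨ ¬x1 ∨ x5) ∧ (¬x3 ∨ ¬x2 ∨ x5)   [simplify]

(¬x3 ∨ ¬x1 ∨ x5) ∧ (¬x3 ∨ ¬x2 ∨ x5)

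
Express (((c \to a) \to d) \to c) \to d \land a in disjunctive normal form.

d \land \lnot c \lor d \land a

(((c \to a) \to d) \to c) \to d \land a
≡ \lnot (((c \to a) \to d) \to c) \lor d \land a   (eliminate \to)
≡ \lnot (\lnot ((c \to a) \to d) \lor c) \lor d \land a   (eliminate \to)
≡ \lnot (\lnot (\lnot (c \to a) \lor d) \lor c) \lor d \land a   (eliminate \to)
≡ \lnot (\lnot (\lnot (\lnot c \lor a) \lor d) \lor c) \lor d \land a   (eliminate \to)
≡ \lnot \lnot (\lnot (\lnot c \lor a) \lor d) \land \lnot c \lor d \land a   (De Morgan)
≡ (\lnot (\lnot c \lor a) \lor d) \land \lnot c \lor d \land a   (double negation)
≡ (\lnot \lnot c \land \lnot a \lor d) \land \lnot c \lor d \land a   (De Morgan)
≡ (c \land \lnot a \lor d) \land \lnot c \lor d \land a   (double negation)
≡ c \land \lnot a \land \lnot c \lor d \land \lnot c \lor d \land a   (distribute \land over \lor)
≡ d \land \lnot c \lor d \land a   (simplify)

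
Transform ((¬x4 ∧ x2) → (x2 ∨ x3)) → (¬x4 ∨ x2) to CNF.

¬x4 ∨ x2

((¬x4 ∧ x2) → (x2 ∨ x3)) → (¬x4 ∨ x2)
≡ ¬((¬x4 ∧ x2) → (x2 ∨ x3)) ∨ ¬x4 ∨ x2
≡ ¬(¬(¬x4 ∧ x2) ∨ x2 ∨ x3) ∨ ¬x4 ∨ x2
≡ (¬¬(¬x4 ∧ x2) ∧ ¬x2 ∧ ¬x3) ∨ ¬x4 ∨ x2
≡ (¬x4 ∧ x2 ∧ ¬x2 ∧ ¬x3) ∨ ¬x4 ∨ x2
≡ (¬x4 ∨ ¬x4 ∨ x2) ∧ (x2 ∨ ¬x4 ∨ x2) ∧ (¬x2 ∨ ¬x4 ∨ x2) ∧ (¬x3 ∨ ¬x4 ∨ x2)
≡ ¬x4 ∨ x2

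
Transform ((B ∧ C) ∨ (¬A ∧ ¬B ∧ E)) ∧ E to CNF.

((B ∧ C) ∨ (¬A ∧ ¬B ∧ E)) ∧ E
≡ (B ∨ ¬A) ∧ (B ∨ ¬B) ∧ (B ∨ E) ∧ (C ∨ ¬A) ∧ (C ∨ ¬B) ∧ (C ∨ E) ∧ E   [distribute ∨ over ∧]
≡ (B ∨ ¬A) ∧ (C ∨ ¬A) ∧ (C ∨ ¬B) ∧ E   [simplify]

(B ∨ ¬A) ∧ (C ∨ ¬A) ∧ (C ∨ ¬B) ∧ E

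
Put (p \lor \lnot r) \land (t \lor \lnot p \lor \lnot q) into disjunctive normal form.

(p \land t) \lor (p \land \lnot q) \lor (\lnot r \land t) \lor (\lnot r \land \lnot p) \lor (\lnot r \land \lnot q)

(p \lor \lnot r) \land (t \lor \lnot p \lor \lnot q)
≡ (p \land t) \lor (p \land \lnot p) \lor (p \land \lnot q) \lor (\lnot r \land t) \lor (\lnot r \land \lnot p) \lor (\lnot r \land \lnot q)   (distribute \land over \lor)
≡ (p \land t) \lor (p \land \lnot q) \lor (\lnot r \land t) \lor (\lnot r \land \lnot p) \lor (\lnot r \land \lnot q)   (simplify)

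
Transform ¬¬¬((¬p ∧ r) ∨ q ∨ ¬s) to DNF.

¬¬¬((¬p ∧ r) ∨ q ∨ ¬s)
≡ ¬((¬p ∧ r) ∨ q ∨ ¬s)   [double negation]
≡ ¬(¬p ∧ r) ∧ ¬q ∧ ¬¬s   [De Morgan]
≡ (¬¬p ∨ ¬r) ∧ ¬q ∧ ¬¬s   [De Morgan]
≡ (p ∨ ¬r) ∧ ¬q ∧ ¬¬s   [double negation]
≡ (p ∨ ¬r) ∧ ¬q ∧ s   [double negation]
≡ (p ∧ ¬q ∧ s) ∨ (¬r ∧ ¬q ∧ s)   [distribute ∧ over ∨]

(p ∧ ¬q ∧ s) ∨ (¬r ∧ ¬q ∧ s)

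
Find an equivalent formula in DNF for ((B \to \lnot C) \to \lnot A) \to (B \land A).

(\lnot B \land A) \lor (\lnot C \land A) \lor (B \land A)

((B \to \lnot C) \to \lnot A) \to (B \land A)
≡ \lnot ((B \to \lnot C) \to \lnot A) \lor (B \land A)   [eliminate \to]
≡ \lnot (\lnot (B \to \lnot C) \lor \lnot A) \lor (B \land A)   [eliminate \to]
≡ \lnot (\lnot (\lnot B \lor \lnot C) \lor \lnot A) \lor (B \land A)   [eliminate \to]
≡ (\lnot \lnot (\lnot B \lor \lnot C) \land \lnot \lnot A) \lor (B \land A)   [De Morgan]
≡ ((\lnot B \lor \lnot C) \land \lnot \lnot A) \lor (B \land A)   [double negation]
≡ ((\lnot B \lor \lnot C) \land A) \lor (B \land A)   [double negation]
≡ (\lnot B \land A) \lor (\lnot C \land A) \lor (B \land A)   [distribute \land over \lor]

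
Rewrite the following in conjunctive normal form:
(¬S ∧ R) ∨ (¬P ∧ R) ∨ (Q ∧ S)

(¬S ∧ R) ∨ (¬P ∧ R) ∨ (Q ∧ S)
⇔ (¬S ∨ ¬P ∨ Q) ∧ (¬S ∨ ¬P ∨ S) ∧ (¬S ∨ R ∨ Q) ∧ (¬S ∨ R ∨ S) ∧ (R ∨ ¬P ∨ Q) ∧ (R ∨ ¬P ∨ S) ∧ (R ∨ R ∨ Q) ∧ (R ∨ R ∨ S)   [distribute ∨ over ∧]
⇔ (¬S ∨ ¬P ∨ Q) ∧ (R ∨ Q) ∧ (R ∨ S)   [simplify]

(¬S ∨ ¬P ∨ Q) ∧ (R ∨ Q) ∧ (R ∨ S)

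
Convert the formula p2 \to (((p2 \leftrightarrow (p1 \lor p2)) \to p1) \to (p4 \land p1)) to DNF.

p2 \to (((p2 \leftrightarrow (p1 \lor p2)) \to p1) \to (p4 \land p1))
≡ \lnot p2 \lor (((p2 \leftrightarrow (p1 \lor p2)) \to p1) \to (p4 \land p1))   [eliminate \to]
≡ \lnot p2 \lor \lnot ((p2 \leftrightarrow (p1 \lor p2)) \to p1) \lor (p4 \land p1)   [eliminate \to]
≡ \lnot p2 \lor \lnot (\lnot (p2 \leftrightarrow (p1 \lor p2)) \lor p1) \lor (p4 \land p1)   [eliminate \to]
≡ \lnot p2 \lor \lnot (\lnot ((p2 \to (p1 \lor p2)) \land ((p1 \lor p2) \to p2)) \lor p1) \lor (p4 \land p1)   [eliminate \leftrightarrow]
≡ \lnot p2 \lor \lnot (\lnot ((\lnot p2 \lor p1 \lor p2) \land ((p1 \lor p2) \to p2)) \lor p1) \lor (p4 \land p1)   [eliminate \to]
≡ \lnot p2 \lor \lnot (\lnot ((\lnot p2 \lor p1 \lor p2) \land (\lnot (p1 \lor p2) \lor p2)) \lor p1) \lor (p4 \land p1)   [eliminate \to]
≡ \lnot p2 \lor (\lnot \lnot ((\lnot p2 \lor p1 \lor p2) \land (\lnot (p1 \lor p2) \lor p2)) \land \lnot p1) \lor (p4 \land p1)   [De Morgan]
≡ \lnot p2 \lor ((\lnot p2 \lor p1 \lor p2) \land (\lnot (p1 \lor p2) \lor p2) \land \lnot p1) \lor (p4 \land p1)   [double negation]
≡ \lnot p2 \lor ((\lnot p2 \lor p1 \lor p2) \land ((\lnot p1 \land \lnot p2) \lor p2) \land \lnot p1) \lor (p4 \land p1)   [De Morgan]
≡ \lnot p2 \lor (\lnot p2 \land \lnot p1 \land \lnot p2 \land \lnot p1) \lor (\lnot p2 \land p2 \land \lnot p1) \lor (p1 \land \lnot p1 \land \lnot p2 \land \lnot p1) \lor (p1 \land p2 \land \lnot p1) \lor (p2 \land \lnot p1 \land \lnot p2 \land \lnot p1) \lor (p2 \land p2 \land \lnot p1) \lor (p4 \land p1)   [distribute \land over \lor]
≡ \lnot p2 \lor (p2 \land \lnot p1) \lor (p4 \land p1)   [simplify]

\lnot p2 \lor (p2 \land \lnot p1) \lor (p4 \land p1)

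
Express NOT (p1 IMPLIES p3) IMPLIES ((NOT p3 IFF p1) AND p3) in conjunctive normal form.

NOT (p1 IMPLIES p3) IMPLIES ((NOT p3 IFF p1) AND p3)
≡ NOT NOT (p1 IMPLIES p3) OR ((NOT p3 IFF p1) AND p3)   [eliminate IMPLIES]
≡ NOT NOT (NOT p1 OR p3) OR ((NOT p3 IFF p1) AND p3)   [eliminate IMPLIES]
≡ NOT NOT (NOT p1 OR p3) OR ((NOT p3 IMPLIES p1) AND (p1 IMPLIES NOT p3) AND p3)   [eliminate IFF]
≡ NOT NOT (NOT p1 OR p3) OR ((NOT NOT p3 OR p1) AND (p1 IMPLIES NOT p3) AND p3)   [eliminate IMPLIES]
≡ NOT NOT (NOT p1 OR p3) OR ((NOT NOT p3 OR p1) AND (NOT p1 OR NOT p3) AND p3)   [eliminate IMPLIES]
≡ NOT p1 OR p3 OR ((NOT NOT p3 OR p1) AND (NOT p1 OR NOT p3) AND p3)   [double negation]
≡ NOT p1 OR p3 OR ((p3 OR p1) AND (NOT p1 OR NOT p3) AND p3)   [double negation]
≡ (NOT p1 OR p3 OR p3 OR p1) AND (NOT p1 OR p3 OR NOT p1 OR NOT p3) AND (NOT p1 OR p3 OR p3)   [distribute OR over AND]
≡ NOT p1 OR p3   [simplify]

NOT p1 OR p3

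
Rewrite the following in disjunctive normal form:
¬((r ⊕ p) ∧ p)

¬((r ⊕ p) ∧ p)
⇔ ¬(((r ∧ ¬p) ∨ (¬r ∧ p)) ∧ p)
⇔ ¬((r ∧ ¬p) ∨ (¬r ∧ p)) ∨ ¬p
⇔ (¬(r ∧ ¬p) ∧ ¬(¬r ∧ p)) ∨ ¬p
⇔ ((¬r ∨ ¬¬p) ∧ ¬(¬r ∧ p)) ∨ ¬p
⇔ ((¬r ∨ p) ∧ ¬(¬r ∧ p)) ∨ ¬p
⇔ ((¬r ∨ p) ∧ (¬¬r ∨ ¬p)) ∨ ¬p
⇔ ((¬r ∨ p) ∧ (r ∨ ¬p)) ∨ ¬p
⇔ (¬r ∧ r) ∨ (¬r ∧ ¬p) ∨ (p ∧ r) ∨ (p ∧ ¬p) ∨ ¬p
⇔ (p ∧ r) ∨ ¬p

(p ∧ r) ∨ ¬p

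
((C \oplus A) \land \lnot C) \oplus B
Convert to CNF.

(C \lor A \lor B) \land (\lnot C \lor B) \land (\lnot A \lor C \lor \lnot B)

((C \oplus A) \land \lnot C) \oplus B
= (((C \oplus A) \land \lnot C) \lor B) \land \lnot ((C \oplus A) \land \lnot C \land B)   (expand \oplus)
= (((C \lor A) \land \lnot (C \land A) \land \lnot C) \lor B) \land \lnot ((C \oplus A) \land \lnot C \land B)   (expand \oplus)
= (((C \lor A) \land \lnot (C \land A) \land \lnot C) \lor B) \land \lnot ((C \lor A) \land \lnot (C \land A) \land \lnot C \land B)   (expand \oplus)
= (((C \lor A) \land (\lnot C \lor \lnot A) \land \lnot C) \lor B) \land \lnot ((C \lor A) \land \lnot (C \land A) \land \lnot C \land B)   (De Morgan)
= (((C \lor A) \land (\lnot C \lor \lnot A) \land \lnot C) \lor B) \land (\lnot (C \lor A) \lor \lnot \lnot (C \land A) \lor \lnot \lnot C \lor \lnot B)   (De Morgan)
= (((C \lor A) \land (\lnot C \lor \lnot A) \land \lnot C) \lor B) \land ((\lnot C \land \lnot A) \lor \lnot \lnot (C \land A) \lor \lnot \lnot C \lor \lnot B)   (De Morgan)
= (((C \lor A) \land (\lnot C \lor \lnot A) \land \lnot C) \lor B) \land ((\lnot C \land \lnot A) \lor (C \land A) \lor \lnot \lnot C \lor \lnot B)   (double negation)
= (((C \lor A) \land (\lnot C \lor \lnot A) \land \lnot C) \lor B) \land ((\lnot C \land \lnot A) \lor (C \land A) \lor C \lor \lnot B)   (double negation)
= (C \lor A \lor B) \land (\lnot C \lor \lnot A \lor B) \land (\lnot C \lor B) \land (\lnot C \lor C \lor C \lor \lnot B) \land (\lnot C \lor A \lor C \lor \lnot B) \land (\lnot A \lor C \lor C \lor \lnot B) \land (\lnot A \lor A \lor C \lor \lnot B)   (distribute \lor over \land)
= (C \lor A \lor B) \land (\lnot C \lor B) \land (\lnot A \lor C \lor \lnot B)   (simplify)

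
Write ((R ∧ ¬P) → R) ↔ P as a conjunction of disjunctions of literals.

(R ∨ P) ∧ (¬R ∨ P)

((R ∧ ¬P) → R) ↔ P
≡ (((R ∧ ¬P) → R) → P) ∧ (P → ((R ∧ ¬P) → R))   — eliminate ↔
≡ (¬((R ∧ ¬P) → R) ∨ P) ∧ (P → ((R ∧ ¬P) → R))   — eliminate →
≡ (¬(¬(R ∧ ¬P) ∨ R) ∨ P) ∧ (P → ((R ∧ ¬P) → R))   — eliminate →
≡ (¬(¬(R ∧ ¬P) ∨ R) ∨ P) ∧ (¬P ∨ ((R ∧ ¬P) → R))   — eliminate →
≡ (¬(¬(R ∧ ¬P) ∨ R) ∨ P) ∧ (¬P ∨ ¬(R ∧ ¬P) ∨ R)   — eliminate →
≡ ((¬¬(R ∧ ¬P) ∧ ¬R) ∨ P) ∧ (¬P ∨ ¬(R ∧ ¬P) ∨ R)   — De Morgan
≡ ((R ∧ ¬P ∧ ¬R) ∨ P) ∧ (¬P ∨ ¬(R ∧ ¬P) ∨ R)   — double negation
≡ ((R ∧ ¬P ∧ ¬R) ∨ P) ∧ (¬P ∨ ¬R ∨ ¬¬P ∨ R)   — De Morgan
≡ ((R ∧ ¬P ∧ ¬R) ∨ P) ∧ (¬P ∨ ¬R ∨ P ∨ R)   — double negation
≡ (R ∨ P) ∧ (¬P ∨ P) ∧ (¬R ∨ P) ∧ (¬P ∨ ¬R ∨ P ∨ R)   — distribute ∨ over ∧
≡ (R ∨ P) ∧ (¬R ∨ P)   — simplify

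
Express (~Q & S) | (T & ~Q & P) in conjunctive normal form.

(~Q & S) | (T & ~Q & P)
⇔ (~Q | T) & (~Q | ~Q) & (~Q | P) & (S | T) & (S | ~Q) & (S | P)   — distribute | over &
⇔ ~Q & (S | T) & (S | P)   — simplify

~Q & (S | T) & (S | P)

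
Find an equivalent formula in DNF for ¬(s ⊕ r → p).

¬(s ⊕ r → p)
⇔ ¬(¬(s ⊕ r) ∨ p)   [eliminate →]
⇔ ¬(¬(s ∧ ¬r ∨ ¬s ∧ r) ∨ p)   [expand ⊕]
⇔ ¬¬(s ∧ ¬r ∨ ¬s ∧ r) ∧ ¬p   [De Morgan]
⇔ (s ∧ ¬r ∨ ¬s ∧ r) ∧ ¬p   [double negation]
⇔ s ∧ ¬r ∧ ¬p ∨ ¬s ∧ r ∧ ¬p   [distribute ∧ over ∨]

s ∧ ¬r ∧ ¬p ∨ ¬s ∧ r ∧ ¬p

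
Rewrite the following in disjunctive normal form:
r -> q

r -> q
≡ ~r | q   [eliminate ->]

~r | q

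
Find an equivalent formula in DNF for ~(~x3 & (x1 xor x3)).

~(~x3 & (x1 xor x3))
= ~(~x3 & ((x1 & ~x3) | (~x1 & x3)))   (expand xor)
= ~~x3 | ~((x1 & ~x3) | (~x1 & x3))   (De Morgan)
= x3 | ~((x1 & ~x3) | (~x1 & x3))   (double negation)
= x3 | (~(x1 & ~x3) & ~(~x1 & x3))   (De Morgan)
= x3 | ((~x1 | ~~x3) & ~(~x1 & x3))   (De Morgan)
= x3 | ((~x1 | x3) & ~(~x1 & x3))   (double negation)
= x3 | ((~x1 | x3) & (~~x1 | ~x3))   (De Morgan)
= x3 | ((~x1 | x3) & (x1 | ~x3))   (double negation)
= x3 | (~x1 & x1) | (~x1 & ~x3) | (x3 & x1) | (x3 & ~x3)   (distribute & over |)
= x3 | (~x1 & ~x3)   (simplify)

x3 | (~x1 & ~x3)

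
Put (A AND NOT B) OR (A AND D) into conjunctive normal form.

A AND (NOT B OR D)

(A AND NOT B) OR (A AND D)
= (A OR A) AND (A OR D) AND (NOT B OR A) AND (NOT B OR D)   [distribute OR over AND]
= A AND (NOT B OR D)   [simplify]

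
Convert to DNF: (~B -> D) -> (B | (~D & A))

(~B -> D) -> (B | (~D & A))
≡ ~(~B -> D) | B | (~D & A)   [eliminate ->]
≡ ~(~~B | D) | B | (~D & A)   [eliminate ->]
≡ (~~~B & ~D) | B | (~D & A)   [De Morgan]
≡ (~B & ~D) | B | (~D & A)   [double negation]

(~B & ~D) | B | (~D & A)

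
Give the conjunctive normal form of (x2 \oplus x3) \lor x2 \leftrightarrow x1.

(\lnot x3 \lor x2 \lor x1) \land (\lnot x2 \lor x1) \land (\lnot x1 \lor x2 \lor x3)

(x2 \oplus x3) \lor x2 \leftrightarrow x1
≡ ((x2 \oplus x3) \lor x2 \to x1) \land (x1 \to (x2 \oplus x3) \lor x2)
≡ (\lnot ((x2 \oplus x3) \lor x2) \lor x1) \land (x1 \to (x2 \oplus x3) \lor x2)
≡ (\lnot ((x2 \lor x3) \land \lnot (x2 \land x3) \lor x2) \lor x1) \land (x1 \to (x2 \oplus x3) \lor x2)
≡ (\lnot ((x2 \lor x3) \land \lnot (x2 \land x3) \lor x2) \lor x1) \land (\lnot x1 \lor (x2 \oplus x3) \lor x2)
≡ (\lnot ((x2 \lor x3) \land \lnot (x2 \land x3) \lor x2) \lor x1) \land (\lnot x1 \lor (x2 \lor x3) \land \lnot (x2 \land x3) \lor x2)
≡ (\lnot ((x2 \lor x3) \land \lnot (x2 \land x3)) \land \lnot x2 \lor x1) \land (\lnot x1 \lor (x2 \lor x3) \land \lnot (x2 \land x3) \lor x2)
≡ ((\lnot (x2 \lor x3) \lor \lnot \lnot (x2 \land x3)) \land \lnot x2 \lor x1) \land (\lnot x1 \lor (x2 \lor x3) \land \lnot (x2 \land x3) \lor x2)
≡ ((\lnot x2 \land \lnot x3 \lor \lnot \lnot (x2 \land x3)) \land \lnot x2 \lor x1) \land (\lnot x1 \lor (x2 \lor x3) \land \lnot (x2 \land x3) \lor x2)
≡ ((\lnot x2 \land \lnot x3 \lor x2 \land x3) \land \lnot x2 \lor x1) \land (\lnot x1 \lor (x2 \lor x3) \land \lnot (x2 \land x3) \lor x2)
≡ ((\lnot x2 \land \lnot x3 \lor x2 \land x3) \land \lnot x2 \lor x1) \land (\lnot x1 \lor (x2 \lor x3) \land (\lnot x2 \lor \lnot x3) \lor x2)
≡ (\lnot x2 \lor x2 \lor x1) \land (\lnot x2 \lor x3 \lor x1) \land (\lnot x3 \lor x2 \lor x1) \land (\lnot x3 \lor x3 \lor x1) \land (\lnot x2 \lor x1) \land (\lnot x1 \lor x2 \lor x3 \lor x2) \land (\lnot x1 \lor \lnot x2 \lor \lnot x3 \lor x2)
≡ (\lnot x3 \lor x2 \lor x1) \land (\lnot x2 \lor x1) \land (\lnot x1 \lor x2 \lor x3)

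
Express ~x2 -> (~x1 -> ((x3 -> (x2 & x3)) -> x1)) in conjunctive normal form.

x2 | x1 | x3

~x2 -> (~x1 -> ((x3 -> (x2 & x3)) -> x1))
≡ ~~x2 | (~x1 -> ((x3 -> (x2 & x3)) -> x1))   [eliminate ->]
≡ ~~x2 | ~~x1 | ((x3 -> (x2 & x3)) -> x1)   [eliminate ->]
≡ ~~x2 | ~~x1 | ~(x3 -> (x2 & x3)) | x1   [eliminate ->]
≡ ~~x2 | ~~x1 | ~(~x3 | (x2 & x3)) | x1   [eliminate ->]
≡ x2 | ~~x1 | ~(~x3 | (x2 & x3)) | x1   [double negation]
≡ x2 | x1 | ~(~x3 | (x2 & x3)) | x1   [double negation]
≡ x2 | x1 | (~~x3 & ~(x2 & x3)) | x1   [De Morgan]
≡ x2 | x1 | (x3 & ~(x2 & x3)) | x1   [double negation]
≡ x2 | x1 | (x3 & (~x2 | ~x3)) | x1   [De Morgan]
≡ (x2 | x1 | x3 | x1) & (x2 | x1 | ~x2 | ~x3 | x1)   [distribute | over &]
≡ x2 | x1 | x3   [simplify]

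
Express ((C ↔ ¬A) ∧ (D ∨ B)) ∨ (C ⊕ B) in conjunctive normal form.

((C ↔ ¬A) ∧ (D ∨ B)) ∨ (C ⊕ B)
⇔ ((C → ¬A) ∧ (¬A → C) ∧ (D ∨ B)) ∨ (C ⊕ B)   — eliminate ↔
⇔ ((¬C ∨ ¬A) ∧ (¬A → C) ∧ (D ∨ B)) ∨ (C ⊕ B)   — eliminate →
⇔ ((¬C ∨ ¬A) ∧ (¬¬A ∨ C) ∧ (D ∨ B)) ∨ (C ⊕ B)   — eliminate →
⇔ ((¬C ∨ ¬A) ∧ (¬¬A ∨ C) ∧ (D ∨ B)) ∨ ((C ∨ B) ∧ ¬(C ∧ B))   — expand ⊕
⇔ ((¬C ∨ ¬A) ∧ (A ∨ C) ∧ (D ∨ B)) ∨ ((C ∨ B) ∧ ¬(C ∧ B))   — double negation
⇔ ((¬C ∨ ¬A) ∧ (A ∨ C) ∧ (D ∨ B)) ∨ ((C ∨ B) ∧ (¬C ∨ ¬B))   — De Morgan
⇔ (¬C ∨ ¬A ∨ C ∨ B) ∧ (¬C ∨ ¬A ∨ ¬C ∨ ¬B) ∧ (A ∨ C ∨ C ∨ B) ∧ (A ∨ C ∨ ¬C ∨ ¬B) ∧ (D ∨ B ∨ C ∨ B) ∧ (D ∨ B ∨ ¬C ∨ ¬B)   — distribute ∨ over ∧
⇔ (¬C ∨ ¬A ∨ ¬B) ∧ (A ∨ C ∨ B) ∧ (D ∨ B ∨ C)   — simplify

(¬C ∨ ¬A ∨ ¬B) ∧ (A ∨ C ∨ B) ∧ (D ∨ B ∨ C)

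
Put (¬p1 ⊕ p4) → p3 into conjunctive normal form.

(¬p1 ⊕ p4) → p3
≡ ¬(¬p1 ⊕ p4) ∨ p3
≡ ¬((¬p1 ∨ p4) ∧ ¬(¬p1 ∧ p4)) ∨ p3
≡ ¬(¬p1 ∨ p4) ∨ ¬¬(¬p1 ∧ p4) ∨ p3
≡ (¬¬p1 ∧ ¬p4) ∨ ¬¬(¬p1 ∧ p4) ∨ p3
≡ (p1 ∧ ¬p4) ∨ ¬¬(¬p1 ∧ p4) ∨ p3
≡ (p1 ∧ ¬p4) ∨ (¬p1 ∧ p4) ∨ p3
≡ (p1 ∨ ¬p1 ∨ p3) ∧ (p1 ∨ p4 ∨ p3) ∧ (¬p4 ∨ ¬p1 ∨ p3) ∧ (¬p4 ∨ p4 ∨ p3)
≡ (p1 ∨ p4 ∨ p3) ∧ (¬p4 ∨ ¬p1 ∨ p3)

(p1 ∨ p4 ∨ p3) ∧ (¬p4 ∨ ¬p1 ∨ p3)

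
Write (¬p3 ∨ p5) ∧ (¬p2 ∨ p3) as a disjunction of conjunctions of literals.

(¬p3 ∨ p5) ∧ (¬p2 ∨ p3)
≡ (¬p3 ∧ ¬p2) ∨ (¬p3 ∧ p3) ∨ (p5 ∧ ¬p2) ∨ (p5 ∧ p3)   (distribute ∧ over ∨)
≡ (¬p3 ∧ ¬p2) ∨ (p5 ∧ ¬p2) ∨ (p5 ∧ p3)   (simplify)

(¬p3 ∧ ¬p2) ∨ (p5 ∧ ¬p2) ∨ (p5 ∧ p3)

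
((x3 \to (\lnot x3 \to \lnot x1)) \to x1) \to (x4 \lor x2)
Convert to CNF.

\lnot x1 \lor x4 \lor x2

((x3 \to (\lnot x3 \to \lnot x1)) \to x1) \to (x4 \lor x2)
= \lnot ((x3 \to (\lnot x3 \to \lnot x1)) \to x1) \lor x4 \lor x2   [eliminate \to]
= \lnot (\lnot (x3 \to (\lnot x3 \to \lnot x1)) \lor x1) \lor x4 \lor x2   [eliminate \to]
= \lnot (\lnot (\lnot x3 \lor (\lnot x3 \to \lnot x1)) \lor x1) \lor x4 \lor x2   [eliminate \to]
= \lnot (\lnot (\lnot x3 \lor \lnot \lnot x3 \lor \lnot x1) \lor x1) \lor x4 \lor x2   [eliminate \to]
= (\lnot \lnot (\lnot x3 \lor \lnot \lnot x3 \lor \lnot x1) \land \lnot x1) \lor x4 \lor x2   [De Morgan]
= ((\lnot x3 \lor \lnot \lnot x3 \lor \lnot x1) \land \lnot x1) \lor x4 \lor x2   [double negation]
= ((\lnot x3 \lor x3 \lor \lnot x1) \land \lnot x1) \lor x4 \lor x2   [double negation]
= (\lnot x3 \lor x3 \lor \lnot x1 \lor x4 \lor x2) \land (\lnot x1 \lor x4 \lor x2)   [distribute \lor over \land]
= \lnot x1 \lor x4 \lor x2   [simplify]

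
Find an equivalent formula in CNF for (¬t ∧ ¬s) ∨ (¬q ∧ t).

(¬t ∧ ¬s) ∨ (¬q ∧ t)
≡ (¬t ∨ ¬q) ∧ (¬t ∨ t) ∧ (¬s ∨ ¬q) ∧ (¬s ∨ t)   [distribute ∨ over ∧]
≡ (¬t ∨ ¬q) ∧ (¬s ∨ ¬q) ∧ (¬s ∨ t)   [simplify]

(¬t ∨ ¬q) ∧ (¬s ∨ ¬q) ∧ (¬s ∨ t)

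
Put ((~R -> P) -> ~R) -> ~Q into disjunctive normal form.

((~R -> P) -> ~R) -> ~Q
≡ ~((~R -> P) -> ~R) | ~Q
≡ ~(~(~R -> P) | ~R) | ~Q
≡ ~(~(~~R | P) | ~R) | ~Q
≡ (~~(~~R | P) & ~~R) | ~Q
≡ ((~~R | P) & ~~R) | ~Q
≡ ((R | P) & ~~R) | ~Q
≡ ((R | P) & R) | ~Q
≡ (R & R) | (P & R) | ~Q
≡ R | ~Q

R | ~Q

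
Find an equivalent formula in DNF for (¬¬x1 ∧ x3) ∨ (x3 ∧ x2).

(¬¬x1 ∧ x3) ∨ (x3 ∧ x2)
≡ (x1 ∧ x3) ∨ (x3 ∧ x2)

(x1 ∧ x3) ∨ (x3 ∧ x2)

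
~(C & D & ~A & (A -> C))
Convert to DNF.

~C | ~D | A

~(C & D & ~A & (A -> C))
⇔ ~(C & D & ~A & (~A | C))   [eliminate ->]
⇔ ~C | ~D | ~~A | ~(~A | C)   [De Morgan]
⇔ ~C | ~D | A | ~(~A | C)   [double negation]
⇔ ~C | ~D | A | (~~A & ~C)   [De Morgan]
⇔ ~C | ~D | A | (A & ~C)   [double negation]
⇔ ~C | ~D | A   [simplify]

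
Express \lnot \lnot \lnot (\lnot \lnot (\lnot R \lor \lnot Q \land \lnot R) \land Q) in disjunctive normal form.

R \lor \lnot Q

\lnot \lnot \lnot (\lnot \lnot (\lnot R \lor \lnot Q \land \lnot R) \land Q)
≡ \lnot (\lnot \lnot (\lnot R \lor \lnot Q \land \lnot R) \land Q)   [double negation]
≡ \lnot \lnot \lnot (\lnot R \lor \lnot Q \land \lnot R) \lor \lnot Q   [De Morgan]
≡ \lnot (\lnot R \lor \lnot Q \land \lnot R) \lor \lnot Q   [double negation]
≡ \lnot \lnot R \land \lnot (\lnot Q \land \lnot R) \lor \lnot Q   [De Morgan]
≡ R \land \lnot (\lnot Q \land \lnot R) \lor \lnot Q   [double negation]
≡ R \land (\lnot \lnot Q \lor \lnot \lnot R) \lor \lnot Q   [De Morgan]
≡ R \land (Q \lor \lnot \lnot R) \lor \lnot Q   [double negation]
≡ R \land (Q \lor R) \lor \lnot Q   [double negation]
≡ R \land Q \lor R \land R \lor \lnot Q   [distribute \land over \lor]
≡ R \lor \lnot Q   [simplify]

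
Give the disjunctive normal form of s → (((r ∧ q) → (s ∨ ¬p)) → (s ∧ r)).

s → (((r ∧ q) → (s ∨ ¬p)) → (s ∧ r))
≡ ¬s ∨ (((r ∧ q) → (s ∨ ¬p)) → (s ∧ r))   [eliminate →]
≡ ¬s ∨ ¬((r ∧ q) → (s ∨ ¬p)) ∨ (s ∧ r)   [eliminate →]
≡ ¬s ∨ ¬(¬(r ∧ q) ∨ s ∨ ¬p) ∨ (s ∧ r)   [eliminate →]
≡ ¬s ∨ (¬¬(r ∧ q) ∧ ¬s ∧ ¬¬p) ∨ (s ∧ r)   [De Morgan]
≡ ¬s ∨ (r ∧ q ∧ ¬s ∧ ¬¬p) ∨ (s ∧ r)   [double negation]
≡ ¬s ∨ (r ∧ q ∧ ¬s ∧ p) ∨ (s ∧ r)   [double negation]
≡ ¬s ∨ (s ∧ r)   [simplify]

¬s ∨ (s ∧ r)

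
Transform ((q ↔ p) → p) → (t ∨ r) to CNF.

((q ↔ p) → p) → (t ∨ r)
⇔ ¬((q ↔ p) → p) ∨ t ∨ r   [eliminate →]
⇔ ¬(¬(q ↔ p) ∨ p) ∨ t ∨ r   [eliminate →]
⇔ ¬(¬((q → p) ∧ (p → q)) ∨ p) ∨ t ∨ r   [eliminate ↔]
⇔ ¬(¬((¬q ∨ p) ∧ (p → q)) ∨ p) ∨ t ∨ r   [eliminate →]
⇔ ¬(¬((¬q ∨ p) ∧ (¬p ∨ q)) ∨ p) ∨ t ∨ r   [eliminate →]
⇔ (¬¬((¬q ∨ p) ∧ (¬p ∨ q)) ∧ ¬p) ∨ t ∨ r   [De Morgan]
⇔ ((¬q ∨ p) ∧ (¬p ∨ q) ∧ ¬p) ∨ t ∨ r   [double negation]
⇔ (¬q ∨ p ∨ t ∨ r) ∧ (¬p ∨ q ∨ t ∨ r) ∧ (¬p ∨ t ∨ r)   [distribute ∨ over ∧]
⇔ (¬q ∨ p ∨ t ∨ r) ∧ (¬p ∨ t ∨ r)   [simplify]

(¬q ∨ p ∨ t ∨ r) ∧ (¬p ∨ t ∨ r)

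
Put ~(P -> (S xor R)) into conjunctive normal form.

P & (~S | R) & (~R | S)

~(P -> (S xor R))
≡ ~(~P | (S xor R))   (eliminate ->)
≡ ~(~P | ((S | R) & ~(S & R)))   (expand xor)
≡ ~~P & ~((S | R) & ~(S & R))   (De Morgan)
≡ P & ~((S | R) & ~(S & R))   (double negation)
≡ P & (~(S | R) | ~~(S & R))   (De Morgan)
≡ P & ((~S & ~R) | ~~(S & R))   (De Morgan)
≡ P & ((~S & ~R) | (S & R))   (double negation)
≡ P & (~S | S) & (~S | R) & (~R | S) & (~R | R)   (distribute | over &)
≡ P & (~S | R) & (~R | S)   (simplify)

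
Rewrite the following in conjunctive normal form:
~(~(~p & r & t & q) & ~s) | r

r | s

~(~(~p & r & t & q) & ~s) | r
⇔ ~~(~p & r & t & q) | ~~s | r   — De Morgan
⇔ (~p & r & t & q) | ~~s | r   — double negation
⇔ (~p & r & t & q) | s | r   — double negation
⇔ (~p | s | r) & (r | s | r) & (t | s | r) & (q | s | r)   — distribute | over &
⇔ r | s   — simplify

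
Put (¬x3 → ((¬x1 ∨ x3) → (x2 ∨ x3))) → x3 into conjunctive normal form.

(¬x1 ∨ x3) ∧ (¬x2 ∨ x3)

(¬x3 → ((¬x1 ∨ x3) → (x2 ∨ x3))) → x3
= ¬(¬x3 → ((¬x1 ∨ x3) → (x2 ∨ x3))) ∨ x3   [eliminate →]
= ¬(¬¬x3 ∨ ((¬x1 ∨ x3) → (x2 ∨ x3))) ∨ x3   [eliminate →]
= ¬(¬¬x3 ∨ ¬(¬x1 ∨ x3) ∨ x2 ∨ x3) ∨ x3   [eliminate →]
= (¬¬¬x3 ∧ ¬¬(¬x1 ∨ x3) ∧ ¬x2 ∧ ¬x3) ∨ x3   [De Morgan]
= (¬x3 ∧ ¬¬(¬x1 ∨ x3) ∧ ¬x2 ∧ ¬x3) ∨ x3   [double negation]
= (¬x3 ∧ (¬x1 ∨ x3) ∧ ¬x2 ∧ ¬x3) ∨ x3   [double negation]
= (¬x3 ∨ x3) ∧ (¬x1 ∨ x3 ∨ x3) ∧ (¬x2 ∨ x3) ∧ (¬x3 ∨ x3)   [distribute ∨ over ∧]
= (¬x1 ∨ x3) ∧ (¬x2 ∨ x3)   [simplify]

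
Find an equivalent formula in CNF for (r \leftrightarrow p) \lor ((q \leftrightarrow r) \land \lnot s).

(\lnot r \lor p \lor q) \land (\lnot r \lor p \lor \lnot s) \land (\lnot p \lor r \lor \lnot q) \land (\lnot p \lor r \lor \lnot s)

(r \leftrightarrow p) \lor ((q \leftrightarrow r) \land \lnot s)
= ((r \to p) \land (p \to r)) \lor ((q \leftrightarrow r) \land \lnot s)   [eliminate \leftrightarrow]
= ((\lnot r \lor p) \land (p \to r)) \lor ((q \leftrightarrow r) \land \lnot s)   [eliminate \to]
= ((\lnot r \lor p) \land (\lnot p \lor r)) \lor ((q \leftrightarrow r) \land \lnot s)   [eliminate \to]
= ((\lnot r \lor p) \land (\lnot p \lor r)) \lor ((q \to r) \land (r \to q) \land \lnot s)   [eliminate \leftrightarrow]
= ((\lnot r \lor p) \land (\lnot p \lor r)) \lor ((\lnot q \lor r) \land (r \to q) \land \lnot s)   [eliminate \to]
= ((\lnot r \lor p) \land (\lnot p \lor r)) \lor ((\lnot q \lor r) \land (\lnot r \lor q) \land \lnot s)   [eliminate \to]
= (\lnot r \lor p \lor \lnot q \lor r) \land (\lnot r \lor p \lor \lnot r \lor q) \land (\lnot r \lor p \lor \lnot s) \land (\lnot p \lor r \lor \lnot q \lor r) \land (\lnot p \lor r \lor \lnot r \lor q) \land (\lnot p \lor r \lor \lnot s)   [distribute \lor over \land]
= (\lnot r \lor p \lor q) \land (\lnot r \lor p \lor \lnot s) \land (\lnot p \lor r \lor \lnot q) \land (\lnot p \lor r \lor \lnot s)   [simplify]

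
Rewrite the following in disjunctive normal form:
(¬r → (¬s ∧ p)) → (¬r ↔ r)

(¬r ∧ s) ∨ (¬r ∧ ¬p)

(¬r → (¬s ∧ p)) → (¬r ↔ r)
≡ ¬(¬r → (¬s ∧ p)) ∨ (¬r ↔ r)   [eliminate →]
≡ ¬(¬¬r ∨ (¬s ∧ p)) ∨ (¬r ↔ r)   [eliminate →]
≡ ¬(¬¬r ∨ (¬s ∧ p)) ∨ ((¬r → r) ∧ (r → ¬r))   [eliminate ↔]
≡ ¬(¬¬r ∨ (¬s ∧ p)) ∨ ((¬¬r ∨ r) ∧ (r → ¬r))   [eliminate →]
≡ ¬(¬¬r ∨ (¬s ∧ p)) ∨ ((¬¬r ∨ r) ∧ (¬r ∨ ¬r))   [eliminate →]
≡ (¬¬¬r ∧ ¬(¬s ∧ p)) ∨ ((¬¬r ∨ r) ∧ (¬r ∨ ¬r))   [De Morgan]
≡ (¬r ∧ ¬(¬s ∧ p)) ∨ ((¬¬r ∨ r) ∧ (¬r ∨ ¬r))   [double negation]
≡ (¬r ∧ (¬¬s ∨ ¬p)) ∨ ((¬¬r ∨ r) ∧ (¬r ∨ ¬r))   [De Morgan]
≡ (¬r ∧ (s ∨ ¬p)) ∨ ((¬¬r ∨ r) ∧ (¬r ∨ ¬r))   [double negation]
≡ (¬r ∧ (s ∨ ¬p)) ∨ ((r ∨ r) ∧ (¬r ∨ ¬r))   [double negation]
≡ (¬r ∧ s) ∨ (¬r ∧ ¬p) ∨ (r ∧ ¬r) ∨ (r ∧ ¬r) ∨ (r ∧ ¬r) ∨ (r ∧ ¬r)   [distribute ∧ over ∨]
≡ (¬r ∧ s) ∨ (¬r ∧ ¬p)   [simplify]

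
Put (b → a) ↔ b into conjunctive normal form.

(b → a) ↔ b
≡ ((b → a) → b) ∧ (b → (b → a))   (eliminate ↔)
≡ (¬(b → a) ∨ b) ∧ (b → (b → a))   (eliminate →)
≡ (¬(¬b ∨ a) ∨ b) ∧ (b → (b → a))   (eliminate →)
≡ (¬(¬b ∨ a) ∨ b) ∧ (¬b ∨ (b → a))   (eliminate →)
≡ (¬(¬b ∨ a) ∨ b) ∧ (¬b ∨ ¬b ∨ a)   (eliminate →)
≡ ((¬¬b ∧ ¬a) ∨ b) ∧ (¬b ∨ ¬b ∨ a)   (De Morgan)
≡ ((b ∧ ¬a) ∨ b) ∧ (¬b ∨ ¬b ∨ a)   (double negation)
≡ (b ∨ b) ∧ (¬a ∨ b) ∧ (¬b ∨ ¬b ∨ a)   (distribute ∨ over ∧)
≡ b ∧ (¬b ∨ a)   (simplify)

b ∧ (¬b ∨ a)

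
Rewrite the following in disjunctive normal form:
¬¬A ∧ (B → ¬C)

¬¬A ∧ (B → ¬C)
≡ ¬¬A ∧ (¬B ∨ ¬C)   (eliminate →)
≡ A ∧ (¬B ∨ ¬C)   (double negation)
≡ (A ∧ ¬B) ∨ (A ∧ ¬C)   (distribute ∧ over ∨)

(A ∧ ¬B) ∨ (A ∧ ¬C)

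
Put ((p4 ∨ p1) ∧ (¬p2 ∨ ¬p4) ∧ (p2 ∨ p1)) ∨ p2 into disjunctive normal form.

(p1 ∧ ¬p2) ∨ (p1 ∧ ¬p4) ∨ p2

((p4 ∨ p1) ∧ (¬p2 ∨ ¬p4) ∧ (p2 ∨ p1)) ∨ p2
⇔ (p4 ∧ ¬p2 ∧ p2) ∨ (p4 ∧ ¬p2 ∧ p1) ∨ (p4 ∧ ¬p4 ∧ p2) ∨ (p4 ∧ ¬p4 ∧ p1) ∨ (p1 ∧ ¬p2 ∧ p2) ∨ (p1 ∧ ¬p2 ∧ p1) ∨ (p1 ∧ ¬p4 ∧ p2) ∨ (p1 ∧ ¬p4 ∧ p1) ∨ p2   — distribute ∧ over ∨
⇔ (p1 ∧ ¬p2) ∨ (p1 ∧ ¬p4) ∨ p2   — simplify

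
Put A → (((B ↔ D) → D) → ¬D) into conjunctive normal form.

¬A ∨ ¬D

A → (((B ↔ D) → D) → ¬D)
= ¬A ∨ (((B ↔ D) → D) → ¬D)   [eliminate →]
= ¬A ∨ ¬((B ↔ D) → D) ∨ ¬D   [eliminate →]
= ¬A ∨ ¬(¬(B ↔ D) ∨ D) ∨ ¬D   [eliminate →]
= ¬A ∨ ¬(¬((B → D) ∧ (D → B)) ∨ D) ∨ ¬D   [eliminate ↔]
= ¬A ∨ ¬(¬((¬B ∨ D) ∧ (D → B)) ∨ D) ∨ ¬D   [eliminate →]
= ¬A ∨ ¬(¬((¬B ∨ D) ∧ (¬D ∨ B)) ∨ D) ∨ ¬D   [eliminate →]
= ¬A ∨ (¬¬((¬B ∨ D) ∧ (¬D ∨ B)) ∧ ¬D) ∨ ¬D   [De Morgan]
= ¬A ∨ ((¬B ∨ D) ∧ (¬D ∨ B) ∧ ¬D) ∨ ¬D   [double negation]
= (¬A ∨ ¬B ∨ D ∨ ¬D) ∧ (¬A ∨ ¬D ∨ B ∨ ¬D) ∧ (¬A ∨ ¬D ∨ ¬D)   [distribute ∨ over ∧]
= ¬A ∨ ¬D   [simplify]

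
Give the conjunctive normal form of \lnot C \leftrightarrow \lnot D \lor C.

(C \lor \lnot D) \land \lnot C

\lnot C \leftrightarrow \lnot D \lor C
= (\lnot C \to \lnot D \lor C) \land (\lnot D \lor C \to \lnot C)   [eliminate \leftrightarrow]
= (\lnot \lnot C \lor \lnot D \lor C) \land (\lnot D \lor C \to \lnot C)   [eliminate \to]
= (\lnot \lnot C \lor \lnot D \lor C) \land (\lnot (\lnot D \lor C) \lor \lnot C)   [eliminate \to]
= (C \lor \lnot D \lor C) \land (\lnot (\lnot D \lor C) \lor \lnot C)   [double negation]
= (C \lor \lnot D \lor C) \land (\lnot \lnot D \land \lnot C \lor \lnot C)   [De Morgan]
= (C \lor \lnot D \lor C) \land (D \land \lnot C \lor \lnot C)   [double negation]
= (C \lor \lnot D \lor C) \land (D \lor \lnot C) \land (\lnot C \lor \lnot C)   [distribute \lor over \land]
= (C \lor \lnot D) \land \lnot C   [simplify]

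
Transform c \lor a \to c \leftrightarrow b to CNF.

(c \lor a \lor b) \land (\lnot c \lor b) \land (\lnot b \lor \lnot a \lor c)

c \lor a \to c \leftrightarrow b
= ((c \lor a \to c) \to b) \land (b \to (c \lor a \to c))   — eliminate \leftrightarrow
= (\lnot (c \lor a \to c) \lor b) \land (b \to (c \lor a \to c))   — eliminate \to
= (\lnot (\lnot (c \lor a) \lor c) \lor b) \land (b \to (c \lor a \to c))   — eliminate \to
= (\lnot (\lnot (c \lor a) \lor c) \lor b) \land (\lnot b \lor (c \lor a \to c))   — eliminate \to
= (\lnot (\lnot (c \lor a) \lor c) \lor b) \land (\lnot b \lor \lnot (c \lor a) \lor c)   — eliminate \to
= (\lnot \lnot (c \lor a) \land \lnot c \lor b) \land (\lnot b \lor \lnot (c \lor a) \lor c)   — De Morgan
= ((c \lor a) \land \lnot c \lor b) \land (\lnot b \lor \lnot (c \lor a) \lor c)   — double negation
= ((c \lor a) \land \lnot c \lor b) \land (\lnot b \lor \lnot c \land \lnot a \lor c)   — De Morgan
= (c \lor a \lor b) \land (\lnot c \lor b) \land (\lnot b \lor \lnot c \lor c) \land (\lnot b \lor \lnot a \lor c)   — distribute \lor over \land
= (c \lor a \lor b) \land (\lnot c \lor b) \land (\lnot b \lor \lnot a \lor c)   — simplify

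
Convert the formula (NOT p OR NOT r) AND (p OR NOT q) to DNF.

(NOT p OR NOT r) AND (p OR NOT q)
≡ (NOT p AND p) OR (NOT p AND NOT q) OR (NOT r AND p) OR (NOT r AND NOT q)   [distribute AND over OR]
≡ (NOT p AND NOT q) OR (NOT r AND p) OR (NOT r AND NOT q)   [simplify]

(NOT p AND NOT q) OR (NOT r AND p) OR (NOT r AND NOT q)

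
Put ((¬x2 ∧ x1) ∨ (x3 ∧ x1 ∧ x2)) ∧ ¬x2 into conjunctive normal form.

((¬x2 ∧ x1) ∨ (x3 ∧ x1 ∧ x2)) ∧ ¬x2
≡ (¬x2 ∨ x3) ∧ (¬x2 ∨ x1) ∧ (¬x2 ∨ x2) ∧ (x1 ∨ x3) ∧ (x1 ∨ x1) ∧ (x1 ∨ x2) ∧ ¬x2   (distribute ∨ over ∧)
≡ x1 ∧ ¬x2   (simplify)

x1 ∧ ¬x2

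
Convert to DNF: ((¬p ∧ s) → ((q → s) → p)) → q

(¬p ∧ s) ∨ q

((¬p ∧ s) → ((q → s) → p)) → q
≡ ¬((¬p ∧ s) → ((q → s) → p)) ∨ q   [eliminate →]
≡ ¬(¬(¬p ∧ s) ∨ ((q → s) → p)) ∨ q   [eliminate →]
≡ ¬(¬(¬p ∧ s) ∨ ¬(q → s) ∨ p) ∨ q   [eliminate →]
≡ ¬(¬(¬p ∧ s) ∨ ¬(¬q ∨ s) ∨ p) ∨ q   [eliminate →]
≡ (¬¬(¬p ∧ s) ∧ ¬¬(¬q ∨ s) ∧ ¬p) ∨ q   [De Morgan]
≡ (¬p ∧ s ∧ ¬¬(¬q ∨ s) ∧ ¬p) ∨ q   [double negation]
≡ (¬p ∧ s ∧ (¬q ∨ s) ∧ ¬p) ∨ q   [double negation]
≡ (¬p ∧ s ∧ ¬q ∧ ¬p) ∨ (¬p ∧ s ∧ s ∧ ¬p) ∨ q   [distribute ∧ over ∨]
≡ (¬p ∧ s) ∨ q   [simplify]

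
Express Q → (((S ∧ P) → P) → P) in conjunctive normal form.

¬Q ∨ P

Q → (((S ∧ P) → P) → P)
≡ ¬Q ∨ (((S ∧ P) → P) → P)
≡ ¬Q ∨ ¬((S ∧ P) → P) ∨ P
≡ ¬Q ∨ ¬(¬(S ∧ P) ∨ P) ∨ P
≡ ¬Q ∨ (¬¬(S ∧ P) ∧ ¬P) ∨ P
≡ ¬Q ∨ (S ∧ P ∧ ¬P) ∨ P
≡ (¬Q ∨ S ∨ P) ∧ (¬Q ∨ P ∨ P) ∧ (¬Q ∨ ¬P ∨ P)
≡ ¬Q ∨ P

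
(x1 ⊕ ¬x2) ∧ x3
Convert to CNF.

(x1 ∨ ¬x2) ∧ (¬x1 ∨ x2) ∧ x3

(x1 ⊕ ¬x2) ∧ x3
= (x1 ∨ ¬x2) ∧ ¬(x1 ∧ ¬x2) ∧ x3   [expand ⊕]
= (x1 ∨ ¬x2) ∧ (¬x1 ∨ ¬¬x2) ∧ x3   [De Morgan]
= (x1 ∨ ¬x2) ∧ (¬x1 ∨ x2) ∧ x3   [double negation]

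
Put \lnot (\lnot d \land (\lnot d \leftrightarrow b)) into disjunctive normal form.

d \lor (\lnot d \land \lnot b)

\lnot (\lnot d \land (\lnot d \leftrightarrow b))
≡ \lnot (\lnot d \land (\lnot d \to b) \land (b \to \lnot d))   (eliminate \leftrightarrow)
≡ \lnot (\lnot d \land (\lnot \lnot d \lor b) \land (b \to \lnot d))   (eliminate \to)
≡ \lnot (\lnot d \land (\lnot \lnot d \lor b) \land (\lnot b \lor \lnot d))   (eliminate \to)
≡ \lnot \lnot d \lor \lnot (\lnot \lnot d \lor b) \lor \lnot (\lnot b \lor \lnot d)   (De Morgan)
≡ d \lor \lnot (\lnot \lnot d \lor b) \lor \lnot (\lnot b \lor \lnot d)   (double negation)
≡ d \lor (\lnot \lnot \lnot d \land \lnot b) \lor \lnot (\lnot b \lor \lnot d)   (De Morgan)
≡ d \lor (\lnot d \land \lnot b) \lor \lnot (\lnot b \lor \lnot d)   (double negation)
≡ d \lor (\lnot d \land \lnot b) \lor (\lnot \lnot b \land \lnot \lnot d)   (De Morgan)
≡ d \lor (\lnot d \land \lnot b) \lor (b \land \lnot \lnot d)   (double negation)
≡ d \lor (\lnot d \land \lnot b) \lor (b \land d)   (double negation)
≡ d \lor (\lnot d \land \lnot b)   (simplify)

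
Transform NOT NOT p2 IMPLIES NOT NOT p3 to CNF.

NOT NOT p2 IMPLIES NOT NOT p3
≡ NOT NOT NOT p2 OR NOT NOT p3   (eliminate IMPLIES)
≡ NOT p2 OR NOT NOT p3   (double negation)
≡ NOT p2 OR p3   (double negation)

NOT p2 OR p3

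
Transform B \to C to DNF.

\lnot B \lor C

B \to C
≡ \lnot B \lor C   [eliminate \to]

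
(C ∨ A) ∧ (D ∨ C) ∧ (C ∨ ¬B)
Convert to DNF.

(C ∨ A) ∧ (D ∨ C) ∧ (C ∨ ¬B)
≡ C ∧ D ∧ C ∨ C ∧ D ∧ ¬B ∨ C ∧ C ∧ C ∨ C ∧ C ∧ ¬B ∨ A ∧ D ∧ C ∨ A ∧ D ∧ ¬B ∨ A ∧ C ∧ C ∨ A ∧ C ∧ ¬B   [distribute ∧ over ∨]
≡ C ∨ A ∧ D ∧ ¬B   [simplify]

C ∨ A ∧ D ∧ ¬B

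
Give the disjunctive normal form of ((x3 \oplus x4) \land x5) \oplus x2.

(x3 \land \lnot x4 \land x5 \land \lnot x2) \lor (\lnot x3 \land x4 \land x5 \land \lnot x2) \lor (\lnot x3 \land \lnot x4 \land x2) \lor (x4 \land x3 \land x2) \lor (\lnot x5 \land x2)

((x3 \oplus x4) \land x5) \oplus x2
⇔ ((x3 \oplus x4) \land x5 \land \lnot x2) \lor (\lnot ((x3 \oplus x4) \land x5) \land x2)   [expand \oplus]
⇔ (((x3 \land \lnot x4) \lor (\lnot x3 \land x4)) \land x5 \land \lnot x2) \lor (\lnot ((x3 \oplus x4) \land x5) \land x2)   [expand \oplus]
⇔ (((x3 \land \lnot x4) \lor (\lnot x3 \land x4)) \land x5 \land \lnot x2) \lor (\lnot (((x3 \land \lnot x4) \lor (\lnot x3 \land x4)) \land x5) \land x2)   [expand \oplus]
⇔ (((x3 \land \lnot x4) \lor (\lnot x3 \land x4)) \land x5 \land \lnot x2) \lor ((\lnot ((x3 \land \lnot x4) \lor (\lnot x3 \land x4)) \lor \lnot x5) \land x2)   [De Morgan]
⇔ (((x3 \land \lnot x4) \lor (\lnot x3 \land x4)) \land x5 \land \lnot x2) \lor (((\lnot (x3 \land \lnot x4) \land \lnot (\lnot x3 \land x4)) \lor \lnot x5) \land x2)   [De Morgan]
⇔ (((x3 \land \lnot x4) \lor (\lnot x3 \land x4)) \land x5 \land \lnot x2) \lor ((((\lnot x3 \lor \lnot \lnot x4) \land \lnot (\lnot x3 \land x4)) \lor \lnot x5) \land x2)   [De Morgan]
⇔ (((x3 \land \lnot x4) \lor (\lnot x3 \land x4)) \land x5 \land \lnot x2) \lor ((((\lnot x3 \lor x4) \land \lnot (\lnot x3 \land x4)) \lor \lnot x5) \land x2)   [double negation]
⇔ (((x3 \land \lnot x4) \lor (\lnot x3 \land x4)) \land x5 \land \lnot x2) \lor ((((\lnot x3 \lor x4) \land (\lnot \lnot x3 \lor \lnot x4)) \lor \lnot x5) \land x2)   [De Morgan]
⇔ (((x3 \land \lnot x4) \lor (\lnot x3 \land x4)) \land x5 \land \lnot x2) \lor ((((\lnot x3 \lor x4) \land (x3 \lor \lnot x4)) \lor \lnot x5) \land x2)   [double negation]
⇔ (x3 \land \lnot x4 \land x5 \land \lnot x2) \lor (\lnot x3 \land x4 \land x5 \land \lnot x2) \lor (\lnot x3 \land x3 \land x2) \lor (\lnot x3 \land \lnot x4 \land x2) \lor (x4 \land x3 \land x2) \lor (x4 \land \lnot x4 \land x2) \lor (\lnot x5 \land x2)   [distribute \land over \lor]
⇔ (x3 \land \lnot x4 \land x5 \land \lnot x2) \lor (\lnot x3 \land x4 \land x5 \land \lnot x2) \lor (\lnot x3 \land \lnot x4 \land x2) \lor (x4 \land x3 \land x2) \lor (\lnot x5 \land x2)   [simplify]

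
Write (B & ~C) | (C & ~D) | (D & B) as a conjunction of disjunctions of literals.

(B | C) & (B | ~D)

(B & ~C) | (C & ~D) | (D & B)
= (B | C | D) & (B | C | B) & (B | ~D | D) & (B | ~D | B) & (~C | C | D) & (~C | C | B) & (~C | ~D | D) & (~C | ~D | B)
= (B | C) & (B | ~D)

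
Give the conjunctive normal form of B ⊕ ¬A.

B ⊕ ¬A
≡ (B ∨ ¬A) ∧ ¬(B ∧ ¬A)   — expand ⊕
≡ (B ∨ ¬A) ∧ (¬B ∨ ¬¬A)   — De Morgan
≡ (B ∨ ¬A) ∧ (¬B ∨ A)   — double negation

(B ∨ ¬A) ∧ (¬B ∨ A)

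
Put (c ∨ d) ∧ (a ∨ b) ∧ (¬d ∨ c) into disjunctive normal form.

(c ∧ a) ∨ (c ∧ b)

(c ∨ d) ∧ (a ∨ b) ∧ (¬d ∨ c)
≡ (c ∧ a ∧ ¬d) ∨ (c ∧ a ∧ c) ∨ (c ∧ b ∧ ¬d) ∨ (c ∧ b ∧ c) ∨ (d ∧ a ∧ ¬d) ∨ (d ∧ a ∧ c) ∨ (d ∧ b ∧ ¬d) ∨ (d ∧ b ∧ c)   (distribute ∧ over ∨)
≡ (c ∧ a) ∨ (c ∧ b)   (simplify)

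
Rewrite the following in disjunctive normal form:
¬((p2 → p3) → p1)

(¬p2 ∧ ¬p1) ∨ (p3 ∧ ¬p1)

¬((p2 → p3) → p1)
≡ ¬(¬(p2 → p3) ∨ p1)   — eliminate →
≡ ¬(¬(¬p2 ∨ p3) ∨ p1)   — eliminate →
≡ ¬¬(¬p2 ∨ p3) ∧ ¬p1   — De Morgan
≡ (¬p2 ∨ p3) ∧ ¬p1   — double negation
≡ (¬p2 ∧ ¬p1) ∨ (p3 ∧ ¬p1)   — distribute ∧ over ∨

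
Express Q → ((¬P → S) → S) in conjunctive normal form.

¬Q ∨ ¬P ∨ S

Q → ((¬P → S) → S)
= ¬Q ∨ ((¬P → S) → S)   [eliminate →]
= ¬Q ∨ ¬(¬P → S) ∨ S   [eliminate →]
= ¬Q ∨ ¬(¬¬P ∨ S) ∨ S   [eliminate →]
= ¬Q ∨ (¬¬¬P ∧ ¬S) ∨ S   [De Morgan]
= ¬Q ∨ (¬P ∧ ¬S) ∨ S   [double negation]
= (¬Q ∨ ¬P ∨ S) ∧ (¬Q ∨ ¬S ∨ S)   [distribute ∨ over ∧]
= ¬Q ∨ ¬P ∨ S   [simplify]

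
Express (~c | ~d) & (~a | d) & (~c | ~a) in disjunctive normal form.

(~c | ~d) & (~a | d) & (~c | ~a)
≡ (~c & ~a & ~c) | (~c & ~a & ~a) | (~c & d & ~c) | (~c & d & ~a) | (~d & ~a & ~c) | (~d & ~a & ~a) | (~d & d & ~c) | (~d & d & ~a)   — distribute & over |
≡ (~c & ~a) | (~c & d) | (~d & ~a)   — simplify

(~c & ~a) | (~c & d) | (~d & ~a)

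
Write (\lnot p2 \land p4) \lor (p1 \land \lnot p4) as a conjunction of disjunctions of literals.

(\lnot p2 \lor p1) \land (\lnot p2 \lor \lnot p4) \land (p4 \lor p1)

(\lnot p2 \land p4) \lor (p1 \land \lnot p4)
≡ (\lnot p2 \lor p1) \land (\lnot p2 \lor \lnot p4) \land (p4 \lor p1) \land (p4 \lor \lnot p4)   — distribute \lor over \land
≡ (\lnot p2 \lor p1) \land (\lnot p2 \lor \lnot p4) \land (p4 \lor p1)   — simplify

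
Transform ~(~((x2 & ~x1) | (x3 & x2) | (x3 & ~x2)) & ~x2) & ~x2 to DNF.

x3 & ~x2

~(~((x2 & ~x1) | (x3 & x2) | (x3 & ~x2)) & ~x2) & ~x2
⇔ (~~((x2 & ~x1) | (x3 & x2) | (x3 & ~x2)) | ~~x2) & ~x2   [De Morgan]
⇔ ((x2 & ~x1) | (x3 & x2) | (x3 & ~x2) | ~~x2) & ~x2   [double negation]
⇔ ((x2 & ~x1) | (x3 & x2) | (x3 & ~x2) | x2) & ~x2   [double negation]
⇔ (x2 & ~x1 & ~x2) | (x3 & x2 & ~x2) | (x3 & ~x2 & ~x2) | (x2 & ~x2)   [distribute & over |]
⇔ x3 & ~x2   [simplify]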